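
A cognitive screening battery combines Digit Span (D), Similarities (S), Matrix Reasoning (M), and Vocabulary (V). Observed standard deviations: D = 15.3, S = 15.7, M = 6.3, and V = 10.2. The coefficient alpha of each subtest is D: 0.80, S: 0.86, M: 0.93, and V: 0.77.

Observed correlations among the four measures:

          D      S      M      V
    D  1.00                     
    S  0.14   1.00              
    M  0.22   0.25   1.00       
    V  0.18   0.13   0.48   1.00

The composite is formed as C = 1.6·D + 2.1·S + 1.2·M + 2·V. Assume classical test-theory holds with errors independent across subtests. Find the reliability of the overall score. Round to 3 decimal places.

0.880

Var(C) = 1.6²·15.3² + 2.1²·15.7² + 1.2²·6.3² + 2²·10.2² + 2·[3.36·15.3·15.7·0.14 + 1.92·15.3·6.3·0.22 + 3.2·15.3·10.2·0.18 + 2.52·15.7·6.3·0.25 + 4.2·15.7·10.2·0.13 + 2.4·6.3·10.2·0.48] = 2159.6 + 934.755 = 3094.36.
With uncorrelated errors the cross-covariances are all true-score covariance, so they carry over unchanged; only the diagonal terms shrink to ρᵢσᵢ².
True-score variance = [1.6²·15.3²·0.80 + 2.1²·15.7²·0.86 + 1.2²·6.3²·0.93 + 2²·10.2²·0.77] + 934.755 = 1787.85 + 934.755 = 2722.61.
Reliability = 2722.61 / 3094.36 = 0.880.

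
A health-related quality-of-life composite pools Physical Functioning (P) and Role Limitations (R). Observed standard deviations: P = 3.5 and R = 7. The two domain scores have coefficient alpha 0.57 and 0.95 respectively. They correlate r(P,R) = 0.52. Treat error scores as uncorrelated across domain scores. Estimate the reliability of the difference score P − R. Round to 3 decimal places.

0.784

Var(P−R) = 3.5² + 7² − 2·3.5·7·0.52 = 61.25 − 25.48 = 35.77.
Under uncorrelated errors the observed covariances equal the true-score covariances, so only the own-variance terms attenuate.
True-score variance = [3.5²·0.57 + 7²·0.95] − 25.48 = 53.5325 − 25.48 = 28.0525.
Reliability = 28.0525 / 35.77 = 0.784.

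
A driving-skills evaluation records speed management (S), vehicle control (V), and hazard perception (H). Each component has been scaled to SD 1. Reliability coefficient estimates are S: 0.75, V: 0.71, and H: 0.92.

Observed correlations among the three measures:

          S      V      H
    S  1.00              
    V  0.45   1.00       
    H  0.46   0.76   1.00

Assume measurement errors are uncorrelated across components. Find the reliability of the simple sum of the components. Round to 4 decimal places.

Var(S+V+H) = 3 + 2·[0.45 + 0.46 + 0.76] = 3 + 3.34 = 6.34.
Because errors are independent across components, Cov(Tᵢ,Tⱼ) = Cov(Xᵢ,Xⱼ); the off-diagonal part of the true-score variance is the same as above.
True-score variance = [0.75 + 0.71 + 0.92] + 3.34 = 2.38 + 3.34 = 5.72.
Reliability = 5.72 / 6.34 = 0.9022.

0.9022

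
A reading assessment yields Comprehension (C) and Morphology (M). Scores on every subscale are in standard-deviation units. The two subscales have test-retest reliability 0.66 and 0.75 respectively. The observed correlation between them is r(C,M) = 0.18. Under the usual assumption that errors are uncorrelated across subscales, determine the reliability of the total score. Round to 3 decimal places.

Var(C+M) = 2 + 2·[0.18] = 2 + 0.36 = 2.36.
Because errors are independent across components, Cov(Tᵢ,Tⱼ) = Cov(Xᵢ,Xⱼ); the off-diagonal part of the true-score variance is the same as above.
True-score variance = [0.66 + 0.75] + 0.36 = 1.41 + 0.36 = 1.77.
Reliability = 1.77 / 2.36 = 0.750.

0.750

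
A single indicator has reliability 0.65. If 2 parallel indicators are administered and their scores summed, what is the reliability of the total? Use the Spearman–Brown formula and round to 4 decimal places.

0.7879

ρ_k = kρ / (1 + (k−1)ρ) = 2·0.65 / (1 + 1·0.65) = 1.300 / 1.650 = 0.7879.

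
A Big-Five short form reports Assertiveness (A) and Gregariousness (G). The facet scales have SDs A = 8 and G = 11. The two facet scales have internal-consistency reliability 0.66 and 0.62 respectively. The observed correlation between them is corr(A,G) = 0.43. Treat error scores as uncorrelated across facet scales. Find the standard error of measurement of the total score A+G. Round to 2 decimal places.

8.23

Var(total) = 185 + 75.68 = 260.68.
True-score variance = 117.26 + 75.68 = 192.94, so reliability = 0.7401.
Error variance = 260.68 − 192.94 = 67.74; SEM = √67.74 = 8.23.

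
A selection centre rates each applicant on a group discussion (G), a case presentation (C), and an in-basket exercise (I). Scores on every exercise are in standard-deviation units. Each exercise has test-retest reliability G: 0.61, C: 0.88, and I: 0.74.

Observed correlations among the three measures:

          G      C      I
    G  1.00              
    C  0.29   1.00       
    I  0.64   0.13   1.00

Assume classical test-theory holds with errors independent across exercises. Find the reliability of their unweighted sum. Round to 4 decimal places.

0.8496

Var(G+C+I) = 3 + 2·[0.29 + 0.64 + 0.13] = 3 + 2.12 = 5.12.
Under uncorrelated errors the observed covariances equal the true-score covariances, so only the own-variance terms attenuate.
True-score variance = [0.61 + 0.88 + 0.74] + 2.12 = 2.23 + 2.12 = 4.35.
Reliability = 4.35 / 5.12 = 0.8496.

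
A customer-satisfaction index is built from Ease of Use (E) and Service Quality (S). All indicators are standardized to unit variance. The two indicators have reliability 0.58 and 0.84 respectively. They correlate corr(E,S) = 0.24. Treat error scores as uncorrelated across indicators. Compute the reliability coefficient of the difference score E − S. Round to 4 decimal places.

0.6184

Var(E−S) = 1 + 1 − 2·0.24 = 2 − 0.48 = 1.52.
Under uncorrelated errors the observed covariances equal the true-score covariances, so only the own-variance terms attenuate.
True-score variance = [0.58 + 0.84] − 0.48 = 1.42 − 0.48 = 0.94.
Reliability = 0.94 / 1.52 = 0.6184.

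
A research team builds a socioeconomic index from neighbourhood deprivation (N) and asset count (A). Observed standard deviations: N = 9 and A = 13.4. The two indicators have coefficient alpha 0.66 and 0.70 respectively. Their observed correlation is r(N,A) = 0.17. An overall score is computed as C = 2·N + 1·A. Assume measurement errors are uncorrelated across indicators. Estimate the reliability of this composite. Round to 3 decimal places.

Var(C) = 2²·9² + 13.4² + 2·[2·9·13.4·0.17] = 503.56 + 82.008 = 585.568.
With uncorrelated errors the cross-covariances are all true-score covariance, so they carry over unchanged; only the diagonal terms shrink to ρᵢσᵢ².
True-score variance = [2²·9²·0.66 + 13.4²·0.70] + 82.008 = 339.532 + 82.008 = 421.54.
Reliability = 421.54 / 585.568 = 0.720.

0.720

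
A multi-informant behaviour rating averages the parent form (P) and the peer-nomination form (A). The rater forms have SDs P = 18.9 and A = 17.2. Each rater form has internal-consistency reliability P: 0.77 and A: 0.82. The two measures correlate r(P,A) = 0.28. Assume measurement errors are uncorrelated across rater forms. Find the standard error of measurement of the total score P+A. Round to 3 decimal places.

Var(total) = 653.05 + 182.045 = 835.095.
True-score variance = 517.64 + 182.045 = 699.685, so reliability = 0.8379.
Error variance = 835.095 − 699.685 = 135.41; SEM = √135.41 = 11.637.

11.637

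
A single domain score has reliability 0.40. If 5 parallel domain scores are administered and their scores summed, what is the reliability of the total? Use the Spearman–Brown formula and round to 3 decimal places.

0.769

ρ_k = kρ / (1 + (k−1)ρ) = 5·0.40 / (1 + 4·0.40) = 2.000 / 2.600 = 0.769.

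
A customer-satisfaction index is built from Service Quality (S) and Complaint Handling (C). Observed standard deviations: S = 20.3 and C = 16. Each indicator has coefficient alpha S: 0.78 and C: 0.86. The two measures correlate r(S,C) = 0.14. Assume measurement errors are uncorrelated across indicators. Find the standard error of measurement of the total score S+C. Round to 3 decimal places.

Var(total) = 668.09 + 90.944 = 759.034.
True-score variance = 541.59 + 90.944 = 632.534, so reliability = 0.8333.
Error variance = 759.034 − 632.534 = 126.5; SEM = √126.5 = 11.247.

11.247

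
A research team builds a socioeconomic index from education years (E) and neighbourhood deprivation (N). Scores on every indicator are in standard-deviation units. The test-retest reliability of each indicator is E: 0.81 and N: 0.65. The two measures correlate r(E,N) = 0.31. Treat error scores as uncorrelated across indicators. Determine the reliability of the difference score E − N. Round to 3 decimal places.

0.609

Var(E−N) = 1 + 1 − 2·0.31 = 2 − 0.62 = 1.38.
With uncorrelated errors the cross-covariances are all true-score covariance, so they carry over unchanged; only the diagonal terms shrink to ρᵢσᵢ².
True-score variance = [0.81 + 0.65] − 0.62 = 1.46 − 0.62 = 0.84.
Reliability = 0.84 / 1.38 = 0.609.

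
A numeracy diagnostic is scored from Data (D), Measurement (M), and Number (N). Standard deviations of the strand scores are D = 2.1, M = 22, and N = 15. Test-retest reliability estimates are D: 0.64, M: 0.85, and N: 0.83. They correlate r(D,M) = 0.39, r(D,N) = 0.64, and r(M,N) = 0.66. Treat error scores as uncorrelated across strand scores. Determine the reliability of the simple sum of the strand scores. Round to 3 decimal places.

Var(D+M+N) = 2.1² + 22² + 15² + 2·[2.1·22·0.39 + 2.1·15·0.64 + 22·15·0.66] = 713.41 + 511.956 = 1225.37.
Under uncorrelated errors the observed covariances equal the true-score covariances, so only the own-variance terms attenuate.
True-score variance = [2.1²·0.64 + 22²·0.85 + 15²·0.83] + 511.956 = 600.972 + 511.956 = 1112.93.
Reliability = 1112.93 / 1225.37 = 0.908.

0.908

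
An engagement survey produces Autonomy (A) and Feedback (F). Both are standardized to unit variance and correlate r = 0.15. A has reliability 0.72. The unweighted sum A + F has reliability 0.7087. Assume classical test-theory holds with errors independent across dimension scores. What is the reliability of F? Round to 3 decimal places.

Var(A+F) = 2 + 2·0.15 = 2.300.
True-score variance = ρ_A + ρ_F + 2·0.15, so 0.7087 = (0.72 + ρ_F + 0.30) / 2.300.
ρ_F = 0.7087·2.300 − 0.72 − 0.30 = 0.610.

0.610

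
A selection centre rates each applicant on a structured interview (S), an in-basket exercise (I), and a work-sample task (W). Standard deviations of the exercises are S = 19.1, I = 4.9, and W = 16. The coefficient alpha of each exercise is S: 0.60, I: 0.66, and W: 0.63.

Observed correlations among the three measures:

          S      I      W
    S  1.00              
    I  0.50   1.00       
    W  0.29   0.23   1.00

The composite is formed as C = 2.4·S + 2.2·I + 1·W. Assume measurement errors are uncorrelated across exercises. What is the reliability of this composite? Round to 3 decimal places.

Var(C) = 2.4²·19.1² + 2.2²·4.9² + 16² + 2·[5.28·19.1·4.9·0.50 + 2.4·19.1·16·0.29 + 2.2·4.9·16·0.23] = 2473.51 + 998.891 = 3472.41.
With uncorrelated errors the cross-covariances are all true-score covariance, so they carry over unchanged; only the diagonal terms shrink to ρᵢσᵢ².
True-score variance = [2.4²·19.1²·0.60 + 2.2²·4.9²·0.66 + 16²·0.63] + 998.891 = 1498.76 + 998.891 = 2497.65.
Reliability = 2497.65 / 3472.41 = 0.719.

0.719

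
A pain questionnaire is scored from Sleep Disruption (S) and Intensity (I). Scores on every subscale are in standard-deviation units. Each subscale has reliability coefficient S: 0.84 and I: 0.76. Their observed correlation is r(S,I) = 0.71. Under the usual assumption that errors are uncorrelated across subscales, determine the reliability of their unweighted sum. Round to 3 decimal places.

Var(S+I) = 2 + 2·[0.71] = 2 + 1.42 = 3.42.
With uncorrelated errors the cross-covariances are all true-score covariance, so they carry over unchanged; only the diagonal terms shrink to ρᵢσᵢ².
True-score variance = [0.84 + 0.76] + 1.42 = 1.6 + 1.42 = 3.02.
Reliability = 3.02 / 3.42 = 0.883.

0.883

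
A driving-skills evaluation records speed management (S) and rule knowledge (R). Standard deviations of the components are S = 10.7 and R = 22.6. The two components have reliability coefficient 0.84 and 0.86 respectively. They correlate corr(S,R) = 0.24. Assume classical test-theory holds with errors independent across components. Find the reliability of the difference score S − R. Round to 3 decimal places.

Var(S−R) = 10.7² + 22.6² − 2·10.7·22.6·0.24 = 625.25 − 116.074 = 509.176.
Under uncorrelated errors the observed covariances equal the true-score covariances, so only the own-variance terms attenuate.
True-score variance = [10.7²·0.84 + 22.6²·0.86] − 116.074 = 535.425 − 116.074 = 419.352.
Reliability = 419.352 / 509.176 = 0.824.

0.824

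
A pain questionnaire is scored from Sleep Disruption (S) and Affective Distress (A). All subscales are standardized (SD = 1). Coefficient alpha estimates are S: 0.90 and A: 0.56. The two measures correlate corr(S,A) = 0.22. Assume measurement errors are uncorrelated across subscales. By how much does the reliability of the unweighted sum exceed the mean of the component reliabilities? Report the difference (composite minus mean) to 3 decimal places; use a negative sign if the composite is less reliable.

0.049

Var(sum) = 2 + 0.44 = 2.44; true-score variance = 1.46 + 0.44 = 1.9; composite reliability = 0.7787.
Mean component reliability = 0.7300.
Difference = 0.7787 − 0.7300 = 0.049.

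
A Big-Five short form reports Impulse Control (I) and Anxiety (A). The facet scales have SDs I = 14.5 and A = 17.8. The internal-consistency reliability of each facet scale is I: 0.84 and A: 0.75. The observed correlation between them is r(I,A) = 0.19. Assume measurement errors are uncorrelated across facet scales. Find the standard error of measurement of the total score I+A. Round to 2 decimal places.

Var(total) = 527.09 + 98.078 = 625.168.
True-score variance = 414.24 + 98.078 = 512.318, so reliability = 0.8195.
Error variance = 625.168 − 512.318 = 112.85; SEM = √112.85 = 10.62.

10.62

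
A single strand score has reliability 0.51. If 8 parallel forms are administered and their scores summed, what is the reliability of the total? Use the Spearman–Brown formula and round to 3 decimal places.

0.893

ρ_k = kρ / (1 + (k−1)ρ) = 8·0.51 / (1 + 7·0.51) = 4.080 / 4.570 = 0.893.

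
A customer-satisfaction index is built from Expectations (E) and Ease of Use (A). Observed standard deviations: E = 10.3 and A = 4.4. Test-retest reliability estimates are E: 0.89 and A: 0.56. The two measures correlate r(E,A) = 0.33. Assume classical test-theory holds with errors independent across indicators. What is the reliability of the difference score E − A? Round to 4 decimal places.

Var(E−A) = 10.3² + 4.4² − 2·10.3·4.4·0.33 = 125.45 − 29.9112 = 95.5388.
With uncorrelated errors the cross-covariances are all true-score covariance, so they carry over unchanged; only the diagonal terms shrink to ρᵢσᵢ².
True-score variance = [10.3²·0.89 + 4.4²·0.56] − 29.9112 = 105.262 − 29.9112 = 75.3505.
Reliability = 75.3505 / 95.5388 = 0.7887.

0.7887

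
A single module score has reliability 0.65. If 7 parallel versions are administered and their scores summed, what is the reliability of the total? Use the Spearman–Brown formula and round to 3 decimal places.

ρ_k = kρ / (1 + (k−1)ρ) = 7·0.65 / (1 + 6·0.65) = 4.550 / 4.900 = 0.929.

0.929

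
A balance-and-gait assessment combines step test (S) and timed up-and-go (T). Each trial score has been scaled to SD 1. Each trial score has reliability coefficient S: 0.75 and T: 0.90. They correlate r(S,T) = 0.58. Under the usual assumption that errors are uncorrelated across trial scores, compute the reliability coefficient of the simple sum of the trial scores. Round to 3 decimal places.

Var(S+T) = 2 + 2·[0.58] = 2 + 1.16 = 3.16.
Under uncorrelated errors the observed covariances equal the true-score covariances, so only the own-variance terms attenuate.
True-score variance = [0.75 + 0.90] + 1.16 = 1.65 + 1.16 = 2.81.
Reliability = 2.81 / 3.16 = 0.889.

0.889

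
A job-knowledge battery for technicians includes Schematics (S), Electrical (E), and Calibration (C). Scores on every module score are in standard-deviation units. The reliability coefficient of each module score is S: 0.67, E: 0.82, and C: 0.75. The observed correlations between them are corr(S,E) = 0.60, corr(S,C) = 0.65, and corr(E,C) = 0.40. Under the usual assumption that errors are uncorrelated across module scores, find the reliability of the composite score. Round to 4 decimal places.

Var(S+E+C) = 3 + 2·[0.60 + 0.65 + 0.40] = 3 + 3.3 = 6.3.
With uncorrelated errors the cross-covariances are all true-score covariance, so they carry over unchanged; only the diagonal terms shrink to ρᵢσᵢ².
True-score variance = [0.67 + 0.82 + 0.75] + 3.3 = 2.24 + 3.3 = 5.54.
Reliability = 5.54 / 6.3 = 0.8794.

0.8794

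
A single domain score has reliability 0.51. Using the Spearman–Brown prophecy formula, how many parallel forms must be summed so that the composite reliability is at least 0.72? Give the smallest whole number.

3

k ≥ ρ*(1−ρ₁)/(ρ₁(1−ρ*)) = 0.72·0.49 / (0.51·0.28) = 2.471.
Smallest integer k = 3.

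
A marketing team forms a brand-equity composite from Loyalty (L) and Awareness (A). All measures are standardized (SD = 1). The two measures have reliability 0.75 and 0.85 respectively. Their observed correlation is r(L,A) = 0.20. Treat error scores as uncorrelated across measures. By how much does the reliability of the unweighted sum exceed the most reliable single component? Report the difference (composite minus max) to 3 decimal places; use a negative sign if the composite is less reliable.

-0.017

Var(sum) = 2 + 0.4 = 2.4; true-score variance = 1.6 + 0.4 = 2; composite reliability = 0.8333.
Max component reliability = 0.8500.
Difference = 0.8333 − 0.8500 = -0.017.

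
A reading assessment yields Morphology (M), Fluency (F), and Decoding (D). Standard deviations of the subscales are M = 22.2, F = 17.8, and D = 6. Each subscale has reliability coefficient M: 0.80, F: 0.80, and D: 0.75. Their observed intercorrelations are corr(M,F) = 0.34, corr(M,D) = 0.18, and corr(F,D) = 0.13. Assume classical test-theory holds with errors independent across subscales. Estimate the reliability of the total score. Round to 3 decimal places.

Var(M+F+D) = 22.2² + 17.8² + 6² + 2·[22.2·17.8·0.34 + 22.2·6·0.18 + 17.8·6·0.13] = 845.68 + 344.429 = 1190.11.
Because errors are independent across components, Cov(Tᵢ,Tⱼ) = Cov(Xᵢ,Xⱼ); the off-diagonal part of the true-score variance is the same as above.
True-score variance = [22.2²·0.80 + 17.8²·0.80 + 6²·0.75] + 344.429 = 674.744 + 344.429 = 1019.17.
Reliability = 1019.17 / 1190.11 = 0.856.

0.856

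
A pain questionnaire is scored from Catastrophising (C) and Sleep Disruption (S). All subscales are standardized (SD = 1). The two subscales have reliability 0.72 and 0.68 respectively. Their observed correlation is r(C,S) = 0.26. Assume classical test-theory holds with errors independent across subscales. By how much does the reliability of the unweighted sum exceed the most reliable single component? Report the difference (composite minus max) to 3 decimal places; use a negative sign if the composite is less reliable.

Var(sum) = 2 + 0.52 = 2.52; true-score variance = 1.4 + 0.52 = 1.92; composite reliability = 0.7619.
Max component reliability = 0.7200.
Difference = 0.7619 − 0.7200 = 0.042.

0.042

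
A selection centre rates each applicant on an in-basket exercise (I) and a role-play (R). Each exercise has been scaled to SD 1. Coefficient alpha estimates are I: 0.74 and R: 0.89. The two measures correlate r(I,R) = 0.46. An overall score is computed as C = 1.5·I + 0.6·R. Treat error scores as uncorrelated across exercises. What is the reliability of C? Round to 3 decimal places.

Var(C) = 1.5² + 0.6² + 2·[0.9·0.46] = 2.61 + 0.828 = 3.438.
Under uncorrelated errors the observed covariances equal the true-score covariances, so only the own-variance terms attenuate.
True-score variance = [1.5²·0.74 + 0.6²·0.89] + 0.828 = 1.9854 + 0.828 = 2.8134.
Reliability = 2.8134 / 3.438 = 0.818.

0.818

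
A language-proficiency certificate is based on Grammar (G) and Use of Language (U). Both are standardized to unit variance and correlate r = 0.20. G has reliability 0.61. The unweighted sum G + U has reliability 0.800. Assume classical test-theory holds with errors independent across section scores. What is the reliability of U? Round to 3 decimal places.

0.910

Var(G+U) = 2 + 2·0.20 = 2.400.
True-score variance = ρ_G + ρ_U + 2·0.20, so 0.800 = (0.61 + ρ_U + 0.40) / 2.400.
ρ_U = 0.800·2.400 − 0.61 − 0.40 = 0.910.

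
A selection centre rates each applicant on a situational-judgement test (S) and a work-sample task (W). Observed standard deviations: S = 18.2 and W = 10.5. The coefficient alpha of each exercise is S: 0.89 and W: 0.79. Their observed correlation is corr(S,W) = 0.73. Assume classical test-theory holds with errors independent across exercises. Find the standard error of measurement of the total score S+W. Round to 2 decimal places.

Var(total) = 441.49 + 279.006 = 720.496.
True-score variance = 381.901 + 279.006 = 660.907, so reliability = 0.9173.
Error variance = 720.496 − 660.907 = 59.5889; SEM = √59.5889 = 7.72.

7.72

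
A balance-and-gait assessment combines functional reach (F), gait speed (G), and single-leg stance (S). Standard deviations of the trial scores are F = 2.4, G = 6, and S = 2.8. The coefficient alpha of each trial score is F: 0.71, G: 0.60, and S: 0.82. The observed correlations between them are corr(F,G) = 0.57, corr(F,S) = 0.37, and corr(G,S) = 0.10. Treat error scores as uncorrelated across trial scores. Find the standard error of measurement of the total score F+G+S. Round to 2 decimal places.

4.18

Var(total) = 49.6 + 24.7488 = 74.3488.
True-score variance = 32.1184 + 24.7488 = 56.8672, so reliability = 0.7649.
Error variance = 74.3488 − 56.8672 = 17.4816; SEM = √17.4816 = 4.18.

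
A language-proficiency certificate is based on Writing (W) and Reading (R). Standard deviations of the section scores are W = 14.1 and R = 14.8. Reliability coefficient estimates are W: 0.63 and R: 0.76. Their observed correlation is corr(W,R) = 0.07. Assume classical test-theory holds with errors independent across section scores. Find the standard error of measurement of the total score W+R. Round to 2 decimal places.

Var(total) = 417.85 + 29.2152 = 447.065.
True-score variance = 291.721 + 29.2152 = 320.936, so reliability = 0.7179.
Error variance = 447.065 − 320.936 = 126.129; SEM = √126.129 = 11.23.

11.23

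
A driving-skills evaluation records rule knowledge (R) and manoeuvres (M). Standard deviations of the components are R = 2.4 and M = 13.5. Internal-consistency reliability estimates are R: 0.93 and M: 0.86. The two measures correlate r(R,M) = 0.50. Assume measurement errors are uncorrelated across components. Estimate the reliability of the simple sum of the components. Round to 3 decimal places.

Var(R+M) = 2.4² + 13.5² + 2·[2.4·13.5·0.50] = 188.01 + 32.4 = 220.41.
Under uncorrelated errors the observed covariances equal the true-score covariances, so only the own-variance terms attenuate.
True-score variance = [2.4²·0.93 + 13.5²·0.86] + 32.4 = 162.092 + 32.4 = 194.492.
Reliability = 194.492 / 220.41 = 0.882.

0.882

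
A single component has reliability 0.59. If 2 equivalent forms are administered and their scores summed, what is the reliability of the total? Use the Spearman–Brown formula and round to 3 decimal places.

ρ_k = kρ / (1 + (k−1)ρ) = 2·0.59 / (1 + 1·0.59) = 1.180 / 1.590 = 0.742.

0.742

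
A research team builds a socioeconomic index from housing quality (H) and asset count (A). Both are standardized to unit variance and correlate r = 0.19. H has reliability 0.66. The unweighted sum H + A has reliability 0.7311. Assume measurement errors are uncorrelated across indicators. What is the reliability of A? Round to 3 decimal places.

Var(H+A) = 2 + 2·0.19 = 2.380.
True-score variance = ρ_H + ρ_A + 2·0.19, so 0.7311 = (0.66 + ρ_A + 0.38) / 2.380.
ρ_A = 0.7311·2.380 − 0.66 − 0.38 = 0.700.

0.700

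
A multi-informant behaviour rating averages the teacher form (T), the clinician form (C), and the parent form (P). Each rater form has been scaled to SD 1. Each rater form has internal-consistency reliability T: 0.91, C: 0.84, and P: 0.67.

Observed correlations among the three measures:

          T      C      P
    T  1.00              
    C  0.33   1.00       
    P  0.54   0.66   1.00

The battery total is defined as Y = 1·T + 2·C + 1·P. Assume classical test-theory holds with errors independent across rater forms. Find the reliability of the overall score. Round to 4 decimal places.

0.9040

Var(Y) = 1 + 2² + 1 + 2·[2·0.33 + 0.54 + 2·0.66] = 6 + 5.04 = 11.04.
With uncorrelated errors the cross-covariances are all true-score covariance, so they carry over unchanged; only the diagonal terms shrink to ρᵢσᵢ².
True-score variance = [0.91 + 2²·0.84 + 0.67] + 5.04 = 4.94 + 5.04 = 9.98.
Reliability = 9.98 / 11.04 = 0.9040.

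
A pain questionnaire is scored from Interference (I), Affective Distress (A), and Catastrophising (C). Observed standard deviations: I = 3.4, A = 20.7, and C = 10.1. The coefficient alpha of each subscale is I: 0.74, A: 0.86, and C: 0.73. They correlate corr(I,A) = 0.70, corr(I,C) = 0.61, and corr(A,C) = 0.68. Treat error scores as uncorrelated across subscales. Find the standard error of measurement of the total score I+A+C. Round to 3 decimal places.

9.515

Var(total) = 542.06 + 424.762 = 966.822.
True-score variance = 451.523 + 424.762 = 876.285, so reliability = 0.9064.
Error variance = 966.822 − 876.285 = 90.5369; SEM = √90.5369 = 9.515.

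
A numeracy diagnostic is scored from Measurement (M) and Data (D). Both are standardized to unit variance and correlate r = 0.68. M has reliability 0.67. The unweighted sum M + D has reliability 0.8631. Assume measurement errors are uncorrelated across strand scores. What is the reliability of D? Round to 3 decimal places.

0.870

Var(M+D) = 2 + 2·0.68 = 3.360.
True-score variance = ρ_M + ρ_D + 2·0.68, so 0.8631 = (0.67 + ρ_D + 1.36) / 3.360.
ρ_D = 0.8631·3.360 − 0.67 − 1.36 = 0.870.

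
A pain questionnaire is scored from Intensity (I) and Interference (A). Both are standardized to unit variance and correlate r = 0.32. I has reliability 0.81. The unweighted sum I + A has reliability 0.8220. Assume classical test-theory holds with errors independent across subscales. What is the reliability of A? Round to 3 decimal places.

Var(I+A) = 2 + 2·0.32 = 2.640.
True-score variance = ρ_I + ρ_A + 2·0.32, so 0.8220 = (0.81 + ρ_A + 0.64) / 2.640.
ρ_A = 0.8220·2.640 − 0.81 − 0.64 = 0.720.

0.720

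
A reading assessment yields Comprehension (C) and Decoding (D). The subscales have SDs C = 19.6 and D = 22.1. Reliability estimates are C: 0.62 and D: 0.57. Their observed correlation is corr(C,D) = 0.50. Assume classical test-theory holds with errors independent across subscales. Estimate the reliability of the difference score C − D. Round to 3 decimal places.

0.190

Var(C−D) = 19.6² + 22.1² − 2·19.6·22.1·0.50 = 872.57 − 433.16 = 439.41.
With uncorrelated errors the cross-covariances are all true-score covariance, so they carry over unchanged; only the diagonal terms shrink to ρᵢσᵢ².
True-score variance = [19.6²·0.62 + 22.1²·0.57] − 433.16 = 516.573 − 433.16 = 83.4129.
Reliability = 83.4129 / 439.41 = 0.190.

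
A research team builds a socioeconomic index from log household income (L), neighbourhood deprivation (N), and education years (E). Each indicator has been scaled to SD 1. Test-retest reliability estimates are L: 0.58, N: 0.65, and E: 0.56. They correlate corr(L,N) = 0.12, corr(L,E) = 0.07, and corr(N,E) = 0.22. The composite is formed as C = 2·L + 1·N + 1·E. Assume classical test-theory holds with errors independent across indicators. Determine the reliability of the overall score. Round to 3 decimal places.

0.657

Var(C) = 2² + 1 + 1 + 2·[2·0.12 + 2·0.07 + 0.22] = 6 + 1.2 = 7.2.
With uncorrelated errors the cross-covariances are all true-score covariance, so they carry over unchanged; only the diagonal terms shrink to ρᵢσᵢ².
True-score variance = [2²·0.58 + 0.65 + 0.56] + 1.2 = 3.53 + 1.2 = 4.73.
Reliability = 4.73 / 7.2 = 0.657.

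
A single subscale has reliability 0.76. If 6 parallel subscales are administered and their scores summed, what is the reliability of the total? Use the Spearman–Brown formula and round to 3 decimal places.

0.950

ρ_k = kρ / (1 + (k−1)ρ) = 6·0.76 / (1 + 5·0.76) = 4.560 / 4.800 = 0.950.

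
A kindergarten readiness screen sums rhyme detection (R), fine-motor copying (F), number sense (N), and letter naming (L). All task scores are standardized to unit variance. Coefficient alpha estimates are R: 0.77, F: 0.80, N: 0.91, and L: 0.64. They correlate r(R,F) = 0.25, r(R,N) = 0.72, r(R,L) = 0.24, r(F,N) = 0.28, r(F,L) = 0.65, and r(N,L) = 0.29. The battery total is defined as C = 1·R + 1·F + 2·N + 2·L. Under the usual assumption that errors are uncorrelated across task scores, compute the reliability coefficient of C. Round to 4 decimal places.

Var(C) = 1 + 1 + 2² + 2² + 2·[0.25 + 2·0.72 + 2·0.24 + 2·0.28 + 2·0.65 + 4·0.29] = 10 + 10.38 = 20.38.
Because errors are independent across components, Cov(Tᵢ,Tⱼ) = Cov(Xᵢ,Xⱼ); the off-diagonal part of the true-score variance is the same as above.
True-score variance = [0.77 + 0.80 + 2²·0.91 + 2²·0.64] + 10.38 = 7.77 + 10.38 = 18.15.
Reliability = 18.15 / 20.38 = 0.8906.

0.8906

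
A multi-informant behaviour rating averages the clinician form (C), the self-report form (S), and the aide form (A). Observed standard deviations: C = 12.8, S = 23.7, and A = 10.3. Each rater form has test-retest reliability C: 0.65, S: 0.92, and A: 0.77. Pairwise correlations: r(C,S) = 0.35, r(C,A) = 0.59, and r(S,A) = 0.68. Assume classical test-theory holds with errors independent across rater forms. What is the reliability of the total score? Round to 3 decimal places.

0.917

Var(C+S+A) = 12.8² + 23.7² + 10.3² + 2·[12.8·23.7·0.35 + 12.8·10.3·0.59 + 23.7·10.3·0.68] = 831.62 + 699.913 = 1531.53.
Under uncorrelated errors the observed covariances equal the true-score covariances, so only the own-variance terms attenuate.
True-score variance = [12.8²·0.65 + 23.7²·0.92 + 10.3²·0.77] + 699.913 = 704.94 + 699.913 = 1404.85.
Reliability = 1404.85 / 1531.53 = 0.917.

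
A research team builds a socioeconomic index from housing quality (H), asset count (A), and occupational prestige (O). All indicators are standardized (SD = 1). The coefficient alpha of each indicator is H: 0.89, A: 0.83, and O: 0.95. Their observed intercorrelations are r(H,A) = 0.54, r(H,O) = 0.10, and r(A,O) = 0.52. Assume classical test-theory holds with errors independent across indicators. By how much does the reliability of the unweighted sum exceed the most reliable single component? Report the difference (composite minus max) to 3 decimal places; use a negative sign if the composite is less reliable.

-0.012

Var(sum) = 3 + 2.32 = 5.32; true-score variance = 2.67 + 2.32 = 4.99; composite reliability = 0.9380.
Max component reliability = 0.9500.
Difference = 0.9380 − 0.9500 = -0.012.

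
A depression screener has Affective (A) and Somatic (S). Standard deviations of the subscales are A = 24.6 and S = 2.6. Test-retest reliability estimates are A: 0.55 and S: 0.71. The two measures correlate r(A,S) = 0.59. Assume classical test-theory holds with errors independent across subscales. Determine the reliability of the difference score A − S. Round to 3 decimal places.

Var(A−S) = 24.6² + 2.6² − 2·24.6·2.6·0.59 = 611.92 − 75.4728 = 536.447.
Under uncorrelated errors the observed covariances equal the true-score covariances, so only the own-variance terms attenuate.
True-score variance = [24.6²·0.55 + 2.6²·0.71] − 75.4728 = 337.638 − 75.4728 = 262.165.
Reliability = 262.165 / 536.447 = 0.489.

0.489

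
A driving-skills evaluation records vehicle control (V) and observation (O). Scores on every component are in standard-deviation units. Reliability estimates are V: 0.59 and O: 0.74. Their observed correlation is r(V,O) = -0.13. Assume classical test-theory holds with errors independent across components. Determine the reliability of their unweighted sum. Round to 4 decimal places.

0.6149

Var(V+O) = 2 + 2·[(-0.13)] = 2 − 0.26 = 1.74.
Because errors are independent across components, Cov(Tᵢ,Tⱼ) = Cov(Xᵢ,Xⱼ); the off-diagonal part of the true-score variance is the same as above.
True-score variance = [0.59 + 0.74] − 0.26 = 1.33 − 0.26 = 1.07.
Reliability = 1.07 / 1.74 = 0.6149.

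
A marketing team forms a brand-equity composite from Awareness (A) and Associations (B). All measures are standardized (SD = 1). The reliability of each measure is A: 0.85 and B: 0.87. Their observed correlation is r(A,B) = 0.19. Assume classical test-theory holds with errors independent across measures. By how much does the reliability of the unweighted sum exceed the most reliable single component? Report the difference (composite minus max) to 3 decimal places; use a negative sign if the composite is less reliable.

Var(sum) = 2 + 0.38 = 2.38; true-score variance = 1.72 + 0.38 = 2.1; composite reliability = 0.8824.
Max component reliability = 0.8700.
Difference = 0.8824 − 0.8700 = 0.012.

0.012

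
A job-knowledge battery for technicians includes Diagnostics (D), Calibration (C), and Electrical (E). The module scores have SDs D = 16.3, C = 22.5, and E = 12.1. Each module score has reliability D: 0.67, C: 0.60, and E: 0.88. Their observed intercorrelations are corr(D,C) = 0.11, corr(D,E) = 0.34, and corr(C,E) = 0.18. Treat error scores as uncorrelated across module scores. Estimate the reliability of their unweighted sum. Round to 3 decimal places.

0.750

Var(D+C+E) = 16.3² + 22.5² + 12.1² + 2·[16.3·22.5·0.11 + 16.3·12.1·0.34 + 22.5·12.1·0.18] = 918.35 + 312.811 = 1231.16.
Under uncorrelated errors the observed covariances equal the true-score covariances, so only the own-variance terms attenuate.
True-score variance = [16.3²·0.67 + 22.5²·0.60 + 12.1²·0.88] + 312.811 = 610.603 + 312.811 = 923.415.
Reliability = 923.415 / 1231.16 = 0.750.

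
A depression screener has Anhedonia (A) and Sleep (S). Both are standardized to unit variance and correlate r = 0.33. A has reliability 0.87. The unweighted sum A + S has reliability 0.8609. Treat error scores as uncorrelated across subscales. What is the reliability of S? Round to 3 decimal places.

0.760

Var(A+S) = 2 + 2·0.33 = 2.660.
True-score variance = ρ_A + ρ_S + 2·0.33, so 0.8609 = (0.87 + ρ_S + 0.66) / 2.660.
ρ_S = 0.8609·2.660 − 0.87 − 0.66 = 0.760.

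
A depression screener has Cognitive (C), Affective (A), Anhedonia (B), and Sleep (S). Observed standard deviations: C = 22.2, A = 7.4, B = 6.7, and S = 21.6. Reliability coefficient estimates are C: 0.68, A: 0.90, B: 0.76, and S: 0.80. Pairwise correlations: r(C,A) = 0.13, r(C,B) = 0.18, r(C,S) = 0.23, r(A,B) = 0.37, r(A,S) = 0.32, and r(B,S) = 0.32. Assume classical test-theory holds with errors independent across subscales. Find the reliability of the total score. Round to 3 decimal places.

0.834

Var(C+A+B+S) = 22.2² + 7.4² + 6.7² + 21.6² + 2·[22.2·7.4·0.13 + 22.2·6.7·0.18 + 22.2·21.6·0.23 + 7.4·6.7·0.37 + 7.4·21.6·0.32 + 6.7·21.6·0.32] = 1059.05 + 548.446 = 1607.5.
Because errors are independent across components, Cov(Tᵢ,Tⱼ) = Cov(Xᵢ,Xⱼ); the off-diagonal part of the true-score variance is the same as above.
True-score variance = [22.2²·0.68 + 7.4²·0.90 + 6.7²·0.76 + 21.6²·0.80] + 548.446 = 791.78 + 548.446 = 1340.23.
Reliability = 1340.23 / 1607.5 = 0.834.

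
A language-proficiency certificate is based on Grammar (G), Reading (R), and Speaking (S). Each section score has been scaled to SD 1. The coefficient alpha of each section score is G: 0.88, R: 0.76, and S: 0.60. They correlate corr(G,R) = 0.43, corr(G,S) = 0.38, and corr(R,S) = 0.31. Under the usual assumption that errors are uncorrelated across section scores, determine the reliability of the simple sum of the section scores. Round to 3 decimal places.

0.855

Var(G+R+S) = 3 + 2·[0.43 + 0.38 + 0.31] = 3 + 2.24 = 5.24.
With uncorrelated errors the cross-covariances are all true-score covariance, so they carry over unchanged; only the diagonal terms shrink to ρᵢσᵢ².
True-score variance = [0.88 + 0.76 + 0.60] + 2.24 = 2.24 + 2.24 = 4.48.
Reliability = 4.48 / 5.24 = 0.855.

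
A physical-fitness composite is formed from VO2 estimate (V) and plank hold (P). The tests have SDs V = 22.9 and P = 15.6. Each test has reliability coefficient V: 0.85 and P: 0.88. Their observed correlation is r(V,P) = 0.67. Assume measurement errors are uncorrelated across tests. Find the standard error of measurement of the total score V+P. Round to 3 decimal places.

10.386

Var(total) = 767.77 + 478.702 = 1246.47.
True-score variance = 659.905 + 478.702 = 1138.61, so reliability = 0.9135.
Error variance = 1246.47 − 1138.61 = 107.865; SEM = √107.865 = 10.386.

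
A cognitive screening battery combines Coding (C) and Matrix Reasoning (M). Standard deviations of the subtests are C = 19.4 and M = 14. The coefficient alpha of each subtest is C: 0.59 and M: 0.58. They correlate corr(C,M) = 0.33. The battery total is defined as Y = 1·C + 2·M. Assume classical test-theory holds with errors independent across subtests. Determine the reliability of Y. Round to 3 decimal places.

Var(Y) = 19.4² + 2²·14² + 2·[2·19.4·14·0.33] = 1160.36 + 358.512 = 1518.87.
Under uncorrelated errors the observed covariances equal the true-score covariances, so only the own-variance terms attenuate.
True-score variance = [19.4²·0.59 + 2²·14²·0.58] + 358.512 = 676.772 + 358.512 = 1035.28.
Reliability = 1035.28 / 1518.87 = 0.682.

0.682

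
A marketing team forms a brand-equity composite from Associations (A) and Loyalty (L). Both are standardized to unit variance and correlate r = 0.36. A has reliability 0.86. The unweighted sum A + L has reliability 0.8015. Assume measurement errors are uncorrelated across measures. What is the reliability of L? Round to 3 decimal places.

0.600

Var(A+L) = 2 + 2·0.36 = 2.720.
True-score variance = ρ_A + ρ_L + 2·0.36, so 0.8015 = (0.86 + ρ_L + 0.72) / 2.720.
ρ_L = 0.8015·2.720 − 0.86 − 0.72 = 0.600.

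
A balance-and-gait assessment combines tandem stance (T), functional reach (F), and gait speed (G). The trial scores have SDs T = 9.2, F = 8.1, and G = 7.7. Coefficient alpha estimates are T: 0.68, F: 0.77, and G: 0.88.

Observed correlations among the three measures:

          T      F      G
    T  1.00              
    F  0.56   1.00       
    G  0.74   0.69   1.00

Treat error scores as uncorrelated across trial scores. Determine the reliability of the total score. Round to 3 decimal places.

0.898

Var(T+F+G) = 9.2² + 8.1² + 7.7² + 2·[9.2·8.1·0.56 + 9.2·7.7·0.74 + 8.1·7.7·0.69] = 209.54 + 274.376 = 483.916.
Because errors are independent across components, Cov(Tᵢ,Tⱼ) = Cov(Xᵢ,Xⱼ); the off-diagonal part of the true-score variance is the same as above.
True-score variance = [9.2²·0.68 + 8.1²·0.77 + 7.7²·0.88] + 274.376 = 160.25 + 274.376 = 434.626.
Reliability = 434.626 / 483.916 = 0.898.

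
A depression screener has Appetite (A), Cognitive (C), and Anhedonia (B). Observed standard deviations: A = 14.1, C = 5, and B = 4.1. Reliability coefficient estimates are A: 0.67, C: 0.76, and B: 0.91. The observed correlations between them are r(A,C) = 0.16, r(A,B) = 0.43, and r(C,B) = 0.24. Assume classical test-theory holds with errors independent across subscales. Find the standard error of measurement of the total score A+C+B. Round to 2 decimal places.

8.55

Var(total) = 240.62 + 82.1166 = 322.737.
True-score variance = 167.5 + 82.1166 = 249.616, so reliability = 0.7734.
Error variance = 322.737 − 249.616 = 73.1202; SEM = √73.1202 = 8.55.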